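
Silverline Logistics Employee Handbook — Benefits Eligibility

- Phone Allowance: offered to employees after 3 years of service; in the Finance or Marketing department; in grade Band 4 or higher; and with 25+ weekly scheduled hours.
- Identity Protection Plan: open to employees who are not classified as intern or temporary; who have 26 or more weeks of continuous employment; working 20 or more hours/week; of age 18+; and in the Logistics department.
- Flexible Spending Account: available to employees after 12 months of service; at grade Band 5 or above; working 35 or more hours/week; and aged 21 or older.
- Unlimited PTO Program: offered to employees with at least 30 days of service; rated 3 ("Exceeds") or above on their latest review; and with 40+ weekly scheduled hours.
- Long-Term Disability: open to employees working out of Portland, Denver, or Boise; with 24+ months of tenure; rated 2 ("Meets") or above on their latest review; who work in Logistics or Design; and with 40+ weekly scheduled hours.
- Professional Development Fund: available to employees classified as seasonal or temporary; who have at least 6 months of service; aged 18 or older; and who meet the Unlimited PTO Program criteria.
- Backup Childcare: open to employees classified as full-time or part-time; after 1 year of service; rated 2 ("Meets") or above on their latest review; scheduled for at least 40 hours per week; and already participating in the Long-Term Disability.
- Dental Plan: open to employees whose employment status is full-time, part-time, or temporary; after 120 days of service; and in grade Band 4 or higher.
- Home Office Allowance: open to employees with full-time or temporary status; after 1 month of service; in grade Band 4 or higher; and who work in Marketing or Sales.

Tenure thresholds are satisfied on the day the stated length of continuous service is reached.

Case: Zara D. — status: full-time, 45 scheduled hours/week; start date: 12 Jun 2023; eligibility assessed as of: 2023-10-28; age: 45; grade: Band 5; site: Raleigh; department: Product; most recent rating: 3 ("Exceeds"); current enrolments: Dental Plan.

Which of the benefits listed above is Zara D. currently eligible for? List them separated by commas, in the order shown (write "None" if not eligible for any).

Service from 12 Jun 2023 to 2023-10-28: 138 days.
Phone Allowance — service 138 days < 3 years (≈1095 days) ✗ → not eligible.
Identity Protection Plan — status full-time ✓ (not excluded); service 138 days < 26 weeks (≈182 days) ✗ → not eligible.
Flexible Spending Account — service 138 days < 12 months (≈360 days) ✗ → not eligible.
Unlimited PTO Program — service 138 days ≥ 30 days ✓; rating 3 ≥ 3 ✓; 45 hrs/wk ≥ 40 ✓ → eligible.
Long-Term Disability — site Raleigh ✗ (not Portland, Denver, or Boise) → not eligible.
Professional Development Fund — status full-time ✗ (requires seasonal or temporary) → not eligible.
Backup Childcare — status full-time ✓; service 138 days < 1 year (≈365 days) ✗ → not eligible.
Dental Plan — status full-time ✓; service 138 days ≥ 120 days ✓; grade Band 5 ≥ Band 4 ✓ → eligible.
Home Office Allowance — status full-time ✓; service 138 days ≥ 1 month (≈30 days) ✓; grade Band 5 ≥ Band 4 ✓; dept Product ✗ → not eligible.

Unlimited PTO Program, Dental Plan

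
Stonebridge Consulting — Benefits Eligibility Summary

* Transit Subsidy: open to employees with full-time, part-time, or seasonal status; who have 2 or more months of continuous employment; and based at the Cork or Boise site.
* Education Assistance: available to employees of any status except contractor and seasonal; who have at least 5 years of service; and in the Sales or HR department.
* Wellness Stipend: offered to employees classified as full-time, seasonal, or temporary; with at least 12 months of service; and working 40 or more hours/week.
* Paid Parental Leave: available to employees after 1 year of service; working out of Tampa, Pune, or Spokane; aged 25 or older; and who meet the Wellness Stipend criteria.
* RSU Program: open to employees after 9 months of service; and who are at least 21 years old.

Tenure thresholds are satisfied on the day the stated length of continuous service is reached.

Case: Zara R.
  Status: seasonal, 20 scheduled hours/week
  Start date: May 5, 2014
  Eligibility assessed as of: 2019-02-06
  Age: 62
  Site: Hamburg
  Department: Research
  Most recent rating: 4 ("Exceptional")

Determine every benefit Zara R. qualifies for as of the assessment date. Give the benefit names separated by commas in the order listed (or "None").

Service from May 5, 2014 to 2019-02-06: 1738 days.
Transit Subsidy — status seasonal ✓; service 1738 days ≥ 2 months (≈60 days) ✓; site Hamburg ✗ (not Cork or Boise) → not eligible.
Education Assistance — status seasonal ✗ (excluded) → not eligible.
Wellness Stipend — status seasonal ✓; service 1738 days ≥ 12 months (≈360 days) ✓; 20 hrs/wk < 40 ✗ → not eligible.
Paid Parental Leave — service 1738 days ≥ 1 year (≈365 days) ✓; site Hamburg ✗ (not Tampa, Pune, or Spokane) → not eligible.
RSU Program — service 1738 days ≥ 9 months (≈270 days) ✓; age 62 ≥ 21 ✓ → eligible.

RSU Program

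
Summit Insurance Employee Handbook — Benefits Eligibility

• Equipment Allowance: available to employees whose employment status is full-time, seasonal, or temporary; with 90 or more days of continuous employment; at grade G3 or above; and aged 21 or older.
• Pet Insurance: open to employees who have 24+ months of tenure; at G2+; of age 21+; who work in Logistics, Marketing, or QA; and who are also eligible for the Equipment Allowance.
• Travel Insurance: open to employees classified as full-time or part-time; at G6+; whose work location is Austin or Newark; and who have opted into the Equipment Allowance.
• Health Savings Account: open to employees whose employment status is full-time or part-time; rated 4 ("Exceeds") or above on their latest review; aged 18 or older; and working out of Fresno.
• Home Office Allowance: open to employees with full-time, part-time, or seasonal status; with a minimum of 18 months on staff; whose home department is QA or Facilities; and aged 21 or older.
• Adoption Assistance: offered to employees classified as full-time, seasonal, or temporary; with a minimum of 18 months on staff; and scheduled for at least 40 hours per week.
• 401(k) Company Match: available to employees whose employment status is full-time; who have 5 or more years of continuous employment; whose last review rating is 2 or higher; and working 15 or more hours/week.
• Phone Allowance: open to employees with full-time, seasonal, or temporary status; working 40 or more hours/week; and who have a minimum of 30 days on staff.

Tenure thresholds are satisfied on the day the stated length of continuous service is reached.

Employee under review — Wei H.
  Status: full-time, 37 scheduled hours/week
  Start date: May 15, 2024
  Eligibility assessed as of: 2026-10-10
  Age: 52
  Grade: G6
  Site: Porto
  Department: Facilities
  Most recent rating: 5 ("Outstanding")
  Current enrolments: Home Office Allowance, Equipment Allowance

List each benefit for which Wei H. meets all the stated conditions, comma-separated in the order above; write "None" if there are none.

Service from May 15, 2024 to 2026-10-10: 878 days.
Equipment Allowance — status full-time ✓; service 878 days ≥ 90 days ✓; grade G6 ≥ G3 ✓; age 52 ≥ 21 ✓ → eligible.
Pet Insurance — service 878 days ≥ 24 months (≈720 days) ✓; grade G6 ≥ G2 ✓; age 52 ≥ 21 ✓; dept Facilities ✗ → not eligible.
Travel Insurance — status full-time ✓; grade G6 ≥ G6 ✓; site Porto ✗ (not Austin or Newark) → not eligible.
Health Savings Account — status full-time ✓; rating 5 ≥ 4 ✓; age 52 ≥ 18 ✓; site Porto ✗ (not Fresno) → not eligible.
Home Office Allowance — status full-time ✓; service 878 days ≥ 18 months (≈540 days) ✓; dept Facilities ✓; age 52 ≥ 21 ✓ → eligible.
Adoption Assistance — status full-time ✓; service 878 days ≥ 18 months (≈540 days) ✓; 37 hrs/wk < 40 ✗ → not eligible.
401(k) Company Match — status full-time ✓; service 878 days < 5 years (≈1825 days) ✗ → not eligible.
Phone Allowance — status full-time ✓; 37 hrs/wk < 40 ✗ → not eligible.

Equipment Allowance, Home Office Allowance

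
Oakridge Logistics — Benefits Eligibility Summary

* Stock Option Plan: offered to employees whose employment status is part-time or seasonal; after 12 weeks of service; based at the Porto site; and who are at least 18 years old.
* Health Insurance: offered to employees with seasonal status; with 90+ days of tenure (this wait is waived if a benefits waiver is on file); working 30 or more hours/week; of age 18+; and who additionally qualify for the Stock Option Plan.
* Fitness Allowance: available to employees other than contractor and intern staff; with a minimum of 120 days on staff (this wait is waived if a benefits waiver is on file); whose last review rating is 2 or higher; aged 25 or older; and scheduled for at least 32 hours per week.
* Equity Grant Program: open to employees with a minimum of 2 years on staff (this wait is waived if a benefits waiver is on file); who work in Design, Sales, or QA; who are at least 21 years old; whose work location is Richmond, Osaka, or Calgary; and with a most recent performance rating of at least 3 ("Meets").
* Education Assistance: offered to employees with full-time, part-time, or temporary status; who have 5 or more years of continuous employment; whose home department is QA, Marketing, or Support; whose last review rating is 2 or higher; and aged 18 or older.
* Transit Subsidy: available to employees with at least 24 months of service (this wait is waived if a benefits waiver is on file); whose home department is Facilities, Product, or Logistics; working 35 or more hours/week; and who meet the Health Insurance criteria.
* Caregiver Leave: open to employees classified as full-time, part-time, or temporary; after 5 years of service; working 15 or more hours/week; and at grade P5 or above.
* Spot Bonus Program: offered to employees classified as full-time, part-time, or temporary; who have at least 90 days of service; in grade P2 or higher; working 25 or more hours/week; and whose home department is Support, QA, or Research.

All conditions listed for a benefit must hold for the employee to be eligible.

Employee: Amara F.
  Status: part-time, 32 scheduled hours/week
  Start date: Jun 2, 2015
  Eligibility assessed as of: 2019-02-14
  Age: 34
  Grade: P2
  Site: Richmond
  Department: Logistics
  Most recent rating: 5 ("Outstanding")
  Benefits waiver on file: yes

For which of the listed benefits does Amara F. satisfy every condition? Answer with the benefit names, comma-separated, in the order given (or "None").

Service from Jun 2, 2015 to 2019-02-14: 1353 days.
Stock Option Plan — status part-time ✓; service 1353 days ≥ 12 weeks (≈84 days) ✓; site Richmond ✗ (not Porto) → not eligible.
Health Insurance — status part-time ✗ (requires seasonal) → not eligible.
Fitness Allowance — status part-time ✓ (not excluded); benefits waiver on file ✓; rating 5 ≥ 2 ✓; age 34 ≥ 25 ✓; 32 hrs/wk ≥ 32 ✓ → eligible.
Equity Grant Program — benefits waiver on file ✓; dept Logistics ✗ → not eligible.
Education Assistance — status part-time ✓; service 1353 days < 5 years (≈1825 days) ✗ → not eligible.
Transit Subsidy — benefits waiver on file ✓; dept Logistics ✓; 32 hrs/wk < 35 ✗ → not eligible.
Caregiver Leave — status part-time ✓; service 1353 days < 5 years (≈1825 days) ✗ → not eligible.
Spot Bonus Program — status part-time ✓; service 1353 days ≥ 90 days ✓; grade P2 ≥ P2 ✓; 32 hrs/wk ≥ 25 ✓; dept Logistics ✗ → not eligible.

Fitness Allowance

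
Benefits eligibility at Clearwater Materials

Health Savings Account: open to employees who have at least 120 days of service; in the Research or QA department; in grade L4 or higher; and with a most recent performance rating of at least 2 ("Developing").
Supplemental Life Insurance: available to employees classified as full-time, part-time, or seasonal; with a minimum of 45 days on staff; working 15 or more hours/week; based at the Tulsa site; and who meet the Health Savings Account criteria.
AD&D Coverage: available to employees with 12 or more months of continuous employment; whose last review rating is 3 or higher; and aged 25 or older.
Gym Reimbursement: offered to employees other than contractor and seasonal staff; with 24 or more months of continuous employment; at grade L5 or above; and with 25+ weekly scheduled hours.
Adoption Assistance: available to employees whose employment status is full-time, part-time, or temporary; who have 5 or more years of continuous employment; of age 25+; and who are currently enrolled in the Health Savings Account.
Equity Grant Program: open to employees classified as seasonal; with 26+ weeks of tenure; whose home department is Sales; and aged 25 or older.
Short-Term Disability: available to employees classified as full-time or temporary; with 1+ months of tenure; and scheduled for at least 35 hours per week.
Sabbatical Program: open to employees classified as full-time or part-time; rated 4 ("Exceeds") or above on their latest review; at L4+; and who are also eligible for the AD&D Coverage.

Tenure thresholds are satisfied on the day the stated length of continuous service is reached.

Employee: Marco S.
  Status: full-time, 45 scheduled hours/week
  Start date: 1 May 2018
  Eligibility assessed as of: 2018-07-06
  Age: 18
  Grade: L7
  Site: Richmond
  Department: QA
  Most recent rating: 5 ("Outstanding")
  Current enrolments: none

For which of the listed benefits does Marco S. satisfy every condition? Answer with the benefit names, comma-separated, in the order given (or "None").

Service from 1 May 2018 to 2018-07-06: 66 days.
Health Savings Account — service 66 days < 120 days ✗ → not eligible.
Supplemental Life Insurance — status full-time ✓; service 66 days ≥ 45 days ✓; 45 hrs/wk ≥ 15 ✓; site Richmond ✗ (not Tulsa) → not eligible.
AD&D Coverage — service 66 days < 12 months (≈360 days) ✗ → not eligible.
Gym Reimbursement — status full-time ✓ (not excluded); service 66 days < 24 months (≈720 days) ✗ → not eligible.
Adoption Assistance — status full-time ✓; service 66 days < 5 years (≈1825 days) ✗ → not eligible.
Equity Grant Program — status full-time ✗ (requires seasonal) → not eligible.
Short-Term Disability — status full-time ✓; service 66 days ≥ 1 month (≈30 days) ✓; 45 hrs/wk ≥ 35 ✓ → eligible.
Sabbatical Program — status full-time ✓; rating 5 ≥ 4 ✓; grade L7 ≥ L4 ✓; not eligible for AD&D Coverage ✗ → not eligible.

Short-Term Disability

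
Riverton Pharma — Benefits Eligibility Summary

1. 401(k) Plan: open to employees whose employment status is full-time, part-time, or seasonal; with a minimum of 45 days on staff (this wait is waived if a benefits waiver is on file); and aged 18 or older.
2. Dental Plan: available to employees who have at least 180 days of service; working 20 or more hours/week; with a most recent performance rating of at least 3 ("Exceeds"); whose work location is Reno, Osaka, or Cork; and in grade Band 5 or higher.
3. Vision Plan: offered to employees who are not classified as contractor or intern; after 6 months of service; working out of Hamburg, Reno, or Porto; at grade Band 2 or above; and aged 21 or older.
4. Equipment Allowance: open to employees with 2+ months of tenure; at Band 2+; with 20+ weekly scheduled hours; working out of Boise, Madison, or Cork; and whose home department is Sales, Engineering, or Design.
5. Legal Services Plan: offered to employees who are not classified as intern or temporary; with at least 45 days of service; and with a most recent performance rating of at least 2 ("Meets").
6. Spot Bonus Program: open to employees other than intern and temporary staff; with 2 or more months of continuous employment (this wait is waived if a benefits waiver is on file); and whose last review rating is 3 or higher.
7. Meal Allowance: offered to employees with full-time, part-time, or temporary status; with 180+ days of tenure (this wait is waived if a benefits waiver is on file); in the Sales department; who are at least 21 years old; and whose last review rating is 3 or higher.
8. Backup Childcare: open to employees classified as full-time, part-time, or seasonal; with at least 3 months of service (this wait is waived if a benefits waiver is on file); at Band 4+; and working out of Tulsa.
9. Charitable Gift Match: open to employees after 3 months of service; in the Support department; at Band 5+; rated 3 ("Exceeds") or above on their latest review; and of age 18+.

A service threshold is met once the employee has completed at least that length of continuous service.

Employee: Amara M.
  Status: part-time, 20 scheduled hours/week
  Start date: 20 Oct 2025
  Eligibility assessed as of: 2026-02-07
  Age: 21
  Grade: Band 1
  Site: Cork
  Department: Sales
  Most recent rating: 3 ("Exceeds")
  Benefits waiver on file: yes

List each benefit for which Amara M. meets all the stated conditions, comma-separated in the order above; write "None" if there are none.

Service from 20 Oct 2025 to 2026-02-07: 110 days.
401(k) Plan — status part-time ✓; benefits waiver on file ✓; age 21 ≥ 18 ✓ → eligible.
Dental Plan — service 110 days < 180 days ✗ → not eligible.
Vision Plan — status part-time ✓ (not excluded); service 110 days < 6 months (≈180 days) ✗ → not eligible.
Equipment Allowance — service 110 days ≥ 2 months (≈60 days) ✓; grade Band 1 < Band 2 ✗ → not eligible.
Legal Services Plan — status part-time ✓ (not excluded); service 110 days ≥ 45 days ✓; rating 3 ≥ 2 ✓ → eligible.
Spot Bonus Program — status part-time ✓ (not excluded); benefits waiver on file ✓; rating 3 ≥ 3 ✓ → eligible.
Meal Allowance — status part-time ✓; benefits waiver on file ✓; dept Sales ✓; age 21 ≥ 21 ✓; rating 3 ≥ 3 ✓ → eligible.
Backup Childcare — status part-time ✓; benefits waiver on file ✓; grade Band 1 < Band 4 ✗ → not eligible.
Charitable Gift Match — service 110 days ≥ 3 months (≈90 days) ✓; dept Sales ✗ → not eligible.

401(k) Plan, Legal Services Plan, Spot Bonus Program, Meal Allowance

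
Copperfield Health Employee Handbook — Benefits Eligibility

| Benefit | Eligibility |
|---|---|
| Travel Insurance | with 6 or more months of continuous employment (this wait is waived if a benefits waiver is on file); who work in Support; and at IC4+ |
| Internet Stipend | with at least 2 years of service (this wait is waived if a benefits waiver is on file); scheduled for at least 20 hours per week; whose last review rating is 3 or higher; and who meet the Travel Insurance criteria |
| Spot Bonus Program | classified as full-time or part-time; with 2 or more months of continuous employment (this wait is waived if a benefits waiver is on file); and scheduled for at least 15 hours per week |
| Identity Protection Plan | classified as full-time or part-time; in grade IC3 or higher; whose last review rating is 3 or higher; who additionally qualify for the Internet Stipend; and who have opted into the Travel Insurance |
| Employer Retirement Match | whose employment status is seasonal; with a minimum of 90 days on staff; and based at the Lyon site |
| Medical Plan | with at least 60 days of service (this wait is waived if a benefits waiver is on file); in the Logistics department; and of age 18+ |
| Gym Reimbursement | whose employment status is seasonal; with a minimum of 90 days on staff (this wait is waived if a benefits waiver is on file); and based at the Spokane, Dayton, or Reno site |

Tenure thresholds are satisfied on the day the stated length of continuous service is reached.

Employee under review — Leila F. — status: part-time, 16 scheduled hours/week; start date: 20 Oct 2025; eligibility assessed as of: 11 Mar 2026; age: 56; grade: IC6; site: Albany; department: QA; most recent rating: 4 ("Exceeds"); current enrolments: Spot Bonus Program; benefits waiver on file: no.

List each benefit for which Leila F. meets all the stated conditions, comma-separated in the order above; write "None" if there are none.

Spot Bonus Program

Service from 20 Oct 2025 to 11 Mar 2026: 142 days.
Travel Insurance — no waiver, service 142 days < 6 months (≈180 days) ✗ → not eligible.
Internet Stipend — no waiver, service 142 days < 2 years (≈730 days) ✗ → not eligible.
Spot Bonus Program — status part-time ✓; no waiver, service 142 days ≥ 2 months (≈60 days) ✓; 16 hrs/wk ≥ 15 ✓ → eligible.
Identity Protection Plan — status part-time ✓; grade IC6 ≥ IC3 ✓; rating 4 ≥ 3 ✓; not eligible for Internet Stipend ✗ → not eligible.
Employer Retirement Match — status part-time ✗ (requires seasonal) → not eligible.
Medical Plan — no waiver, service 142 days ≥ 60 days ✓; dept QA ✗ → not eligible.
Gym Reimbursement — status part-time ✗ (requires seasonal) → not eligible.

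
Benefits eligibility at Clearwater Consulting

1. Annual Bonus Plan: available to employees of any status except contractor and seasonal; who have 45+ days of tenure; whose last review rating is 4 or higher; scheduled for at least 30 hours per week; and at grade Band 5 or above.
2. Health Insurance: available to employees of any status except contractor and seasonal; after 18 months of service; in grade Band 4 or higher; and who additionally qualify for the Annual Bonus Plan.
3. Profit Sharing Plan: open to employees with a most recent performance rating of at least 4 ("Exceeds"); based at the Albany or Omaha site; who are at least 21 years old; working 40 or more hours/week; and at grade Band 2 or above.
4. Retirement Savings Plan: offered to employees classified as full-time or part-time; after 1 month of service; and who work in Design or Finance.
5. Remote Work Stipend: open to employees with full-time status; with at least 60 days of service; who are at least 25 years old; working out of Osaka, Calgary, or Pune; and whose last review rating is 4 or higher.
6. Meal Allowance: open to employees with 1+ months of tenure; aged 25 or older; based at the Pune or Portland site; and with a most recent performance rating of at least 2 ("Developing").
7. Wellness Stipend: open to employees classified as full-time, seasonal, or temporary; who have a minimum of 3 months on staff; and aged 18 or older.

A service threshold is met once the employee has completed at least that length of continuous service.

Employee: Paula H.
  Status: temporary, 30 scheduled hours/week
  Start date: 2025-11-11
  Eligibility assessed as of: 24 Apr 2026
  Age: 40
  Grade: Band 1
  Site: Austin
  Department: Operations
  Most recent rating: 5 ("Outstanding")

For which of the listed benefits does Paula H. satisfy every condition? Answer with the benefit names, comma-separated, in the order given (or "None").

Service from 2025-11-11 to 24 Apr 2026: 164 days.
Annual Bonus Plan — status temporary ✓ (not excluded); service 164 days ≥ 45 days ✓; rating 5 ≥ 4 ✓; 30 hrs/wk ≥ 30 ✓; grade Band 1 < Band 5 ✗ → not eligible.
Health Insurance — status temporary ✓ (not excluded); service 164 days < 18 months (≈540 days) ✗ → not eligible.
Profit Sharing Plan — rating 5 ≥ 4 ✓; site Austin ✗ (not Albany or Omaha) → not eligible.
Retirement Savings Plan — status temporary ✗ (requires full-time or part-time) → not eligible.
Remote Work Stipend — status temporary ✗ (requires full-time) → not eligible.
Meal Allowance — service 164 days ≥ 1 month (≈30 days) ✓; age 40 ≥ 25 ✓; site Austin ✗ (not Pune or Portland) → not eligible.
Wellness Stipend — status temporary ✓; service 164 days ≥ 3 months (≈90 days) ✓; age 40 ≥ 18 ✓ → eligible.

Wellness Stipend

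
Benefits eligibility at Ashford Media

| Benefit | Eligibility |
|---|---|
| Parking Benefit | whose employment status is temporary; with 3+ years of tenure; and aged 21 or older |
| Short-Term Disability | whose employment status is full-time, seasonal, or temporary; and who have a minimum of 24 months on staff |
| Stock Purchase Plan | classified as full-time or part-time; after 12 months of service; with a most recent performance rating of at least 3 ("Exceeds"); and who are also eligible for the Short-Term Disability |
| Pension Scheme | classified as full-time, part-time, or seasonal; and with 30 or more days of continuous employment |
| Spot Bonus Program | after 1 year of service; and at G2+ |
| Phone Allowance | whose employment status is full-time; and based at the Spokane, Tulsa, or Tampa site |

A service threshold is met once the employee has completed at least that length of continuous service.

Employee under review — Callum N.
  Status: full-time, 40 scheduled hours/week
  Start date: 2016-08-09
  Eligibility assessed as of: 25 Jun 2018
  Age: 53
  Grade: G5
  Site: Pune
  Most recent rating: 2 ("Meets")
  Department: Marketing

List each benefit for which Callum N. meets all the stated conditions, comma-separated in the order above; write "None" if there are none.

Service from 2016-08-09 to 25 Jun 2018: 685 days.
Parking Benefit — status full-time ✗ (requires temporary) → not eligible.
Short-Term Disability — status full-time ✓; service 685 days < 24 months (≈720 days) ✗ → not eligible.
Stock Purchase Plan — status full-time ✓; service 685 days ≥ 12 months (≈360 days) ✓; rating 2 < 3 ✗ → not eligible.
Pension Scheme — status full-time ✓; service 685 days ≥ 30 days ✓ → eligible.
Spot Bonus Program — service 685 days ≥ 1 year (≈365 days) ✓; grade G5 ≥ G2 ✓ → eligible.
Phone Allowance — status full-time ✓; site Pune ✗ (not Spokane, Tulsa, or Tampa) → not eligible.

Pension Scheme, Spot Bonus Program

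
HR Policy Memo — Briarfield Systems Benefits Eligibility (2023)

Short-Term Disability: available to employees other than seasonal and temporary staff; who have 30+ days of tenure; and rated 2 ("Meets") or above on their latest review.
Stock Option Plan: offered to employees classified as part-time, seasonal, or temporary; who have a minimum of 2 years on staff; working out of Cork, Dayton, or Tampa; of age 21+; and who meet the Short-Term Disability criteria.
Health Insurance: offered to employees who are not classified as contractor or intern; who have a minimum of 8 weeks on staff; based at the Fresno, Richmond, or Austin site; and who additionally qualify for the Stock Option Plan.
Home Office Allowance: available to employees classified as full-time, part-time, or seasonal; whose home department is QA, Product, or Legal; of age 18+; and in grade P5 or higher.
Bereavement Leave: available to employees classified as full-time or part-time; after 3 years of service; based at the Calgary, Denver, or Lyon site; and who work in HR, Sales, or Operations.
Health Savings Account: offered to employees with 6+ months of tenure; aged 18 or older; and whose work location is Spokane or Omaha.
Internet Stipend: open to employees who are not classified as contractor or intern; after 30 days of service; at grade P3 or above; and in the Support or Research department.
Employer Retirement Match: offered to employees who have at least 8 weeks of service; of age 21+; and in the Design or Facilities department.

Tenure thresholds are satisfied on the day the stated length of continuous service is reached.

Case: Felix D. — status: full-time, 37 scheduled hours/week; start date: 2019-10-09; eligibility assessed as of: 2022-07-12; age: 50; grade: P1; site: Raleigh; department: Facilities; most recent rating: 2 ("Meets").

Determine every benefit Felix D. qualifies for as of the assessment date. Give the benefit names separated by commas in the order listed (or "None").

Short-Term Disability, Employer Retirement Match

Service from 2019-10-09 to 2022-07-12: 1007 days.
Short-Term Disability — status full-time ✓ (not excluded); service 1007 days ≥ 30 days ✓; rating 2 ≥ 2 ✓ → eligible.
Stock Option Plan — status full-time ✗ (requires part-time, seasonal, or temporary) → not eligible.
Health Insurance — status full-time ✓ (not excluded); service 1007 days ≥ 8 weeks (≈56 days) ✓; site Raleigh ✗ (not Fresno, Richmond, or Austin) → not eligible.
Home Office Allowance — status full-time ✓; dept Facilities ✗ → not eligible.
Bereavement Leave — status full-time ✓; service 1007 days < 3 years (≈1095 days) ✗ → not eligible.
Health Savings Account — service 1007 days ≥ 6 months (≈180 days) ✓; age 50 ≥ 18 ✓; site Raleigh ✗ (not Spokane or Omaha) → not eligible.
Internet Stipend — status full-time ✓ (not excluded); service 1007 days ≥ 30 days ✓; grade P1 < P3 ✗ → not eligible.
Employer Retirement Match — service 1007 days ≥ 8 weeks (≈56 days) ✓; age 50 ≥ 21 ✓; dept Facilities ✓ → eligible.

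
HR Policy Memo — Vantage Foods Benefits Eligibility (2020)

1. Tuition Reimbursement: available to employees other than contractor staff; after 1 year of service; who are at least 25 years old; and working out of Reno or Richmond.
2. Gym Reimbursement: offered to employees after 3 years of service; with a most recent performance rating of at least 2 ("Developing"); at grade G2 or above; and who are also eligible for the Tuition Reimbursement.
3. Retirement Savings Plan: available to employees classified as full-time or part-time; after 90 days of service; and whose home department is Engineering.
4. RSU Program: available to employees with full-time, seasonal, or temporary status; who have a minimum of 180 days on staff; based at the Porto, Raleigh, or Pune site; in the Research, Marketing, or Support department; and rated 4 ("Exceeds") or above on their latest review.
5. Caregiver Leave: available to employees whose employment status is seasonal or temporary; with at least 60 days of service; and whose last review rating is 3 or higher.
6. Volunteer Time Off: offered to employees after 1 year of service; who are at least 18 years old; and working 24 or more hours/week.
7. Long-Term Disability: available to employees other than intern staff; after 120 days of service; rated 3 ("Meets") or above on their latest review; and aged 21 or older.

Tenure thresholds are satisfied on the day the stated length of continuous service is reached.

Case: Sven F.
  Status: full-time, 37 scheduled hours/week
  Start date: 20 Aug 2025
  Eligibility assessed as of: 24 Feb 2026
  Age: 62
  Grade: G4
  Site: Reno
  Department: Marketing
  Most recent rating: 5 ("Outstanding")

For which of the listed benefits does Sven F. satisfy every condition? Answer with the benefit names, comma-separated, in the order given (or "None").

Long-Term Disability

Service from 20 Aug 2025 to 24 Feb 2026: 188 days.
Tuition Reimbursement — status full-time ✓ (not excluded); service 188 days < 1 year (≈365 days) ✗ → not eligible.
Gym Reimbursement — service 188 days < 3 years (≈1095 days) ✗ → not eligible.
Retirement Savings Plan — status full-time ✓; service 188 days ≥ 90 days ✓; dept Marketing ✗ → not eligible.
RSU Program — status full-time ✓; service 188 days ≥ 180 days ✓; site Reno ✗ (not Porto, Raleigh, or Pune) → not eligible.
Caregiver Leave — status full-time ✗ (requires seasonal or temporary) → not eligible.
Volunteer Time Off — service 188 days < 1 year (≈365 days) ✗ → not eligible.
Long-Term Disability — status full-time ✓ (not excluded); service 188 days ≥ 120 days ✓; rating 5 ≥ 3 ✓; age 62 ≥ 21 ✓ → eligible.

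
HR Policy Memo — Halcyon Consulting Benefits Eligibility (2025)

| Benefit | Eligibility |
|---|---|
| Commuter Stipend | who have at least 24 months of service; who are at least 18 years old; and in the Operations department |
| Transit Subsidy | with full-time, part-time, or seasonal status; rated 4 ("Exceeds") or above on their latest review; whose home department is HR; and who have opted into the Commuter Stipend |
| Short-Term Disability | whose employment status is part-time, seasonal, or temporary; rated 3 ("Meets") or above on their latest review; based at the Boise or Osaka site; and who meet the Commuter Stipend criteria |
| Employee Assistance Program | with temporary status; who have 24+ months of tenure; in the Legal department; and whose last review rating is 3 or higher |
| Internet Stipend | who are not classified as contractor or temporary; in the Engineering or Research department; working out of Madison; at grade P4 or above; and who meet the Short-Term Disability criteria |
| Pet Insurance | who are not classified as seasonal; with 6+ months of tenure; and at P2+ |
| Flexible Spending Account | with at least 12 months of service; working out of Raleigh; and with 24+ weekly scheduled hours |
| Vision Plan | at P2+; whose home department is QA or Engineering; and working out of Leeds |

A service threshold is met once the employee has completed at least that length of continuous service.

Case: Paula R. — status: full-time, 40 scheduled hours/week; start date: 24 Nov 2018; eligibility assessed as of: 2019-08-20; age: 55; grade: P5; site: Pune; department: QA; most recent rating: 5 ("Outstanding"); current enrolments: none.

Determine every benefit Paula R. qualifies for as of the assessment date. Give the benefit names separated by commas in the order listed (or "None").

Service from 24 Nov 2018 to 2019-08-20: 269 days.
Commuter Stipend — service 269 days < 24 months (≈720 days) ✗ → not eligible.
Transit Subsidy — status full-time ✓; rating 5 ≥ 4 ✓; dept QA ✗ → not eligible.
Short-Term Disability — status full-time ✗ (requires part-time, seasonal, or temporary) → not eligible.
Employee Assistance Program — status full-time ✗ (requires temporary) → not eligible.
Internet Stipend — status full-time ✓ (not excluded); dept QA ✗ → not eligible.
Pet Insurance — status full-time ✓ (not excluded); service 269 days ≥ 6 months (≈180 days) ✓; grade P5 ≥ P2 ✓ → eligible.
Flexible Spending Account — service 269 days < 12 months (≈360 days) ✗ → not eligible.
Vision Plan — grade P5 ≥ P2 ✓; dept QA ✓; site Pune ✗ (not Leeds) → not eligible.

Pet Insurance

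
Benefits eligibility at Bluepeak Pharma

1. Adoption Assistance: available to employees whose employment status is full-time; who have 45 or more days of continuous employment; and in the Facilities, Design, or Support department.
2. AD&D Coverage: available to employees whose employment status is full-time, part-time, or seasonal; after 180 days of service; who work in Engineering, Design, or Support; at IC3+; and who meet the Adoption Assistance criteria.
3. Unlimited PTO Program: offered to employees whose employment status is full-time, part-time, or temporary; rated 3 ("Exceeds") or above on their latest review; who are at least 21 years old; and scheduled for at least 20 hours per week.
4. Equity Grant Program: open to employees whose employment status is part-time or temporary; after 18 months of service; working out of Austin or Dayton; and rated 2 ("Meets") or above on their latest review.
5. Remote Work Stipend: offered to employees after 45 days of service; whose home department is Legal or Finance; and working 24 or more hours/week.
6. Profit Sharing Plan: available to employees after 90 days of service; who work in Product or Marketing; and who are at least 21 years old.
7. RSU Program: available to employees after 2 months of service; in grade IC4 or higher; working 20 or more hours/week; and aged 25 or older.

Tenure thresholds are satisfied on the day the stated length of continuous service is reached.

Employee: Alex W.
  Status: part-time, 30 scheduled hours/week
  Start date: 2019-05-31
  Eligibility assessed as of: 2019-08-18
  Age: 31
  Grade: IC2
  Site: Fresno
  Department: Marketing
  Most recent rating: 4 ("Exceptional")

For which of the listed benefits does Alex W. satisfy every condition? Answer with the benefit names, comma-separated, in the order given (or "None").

Service from 2019-05-31 to 2019-08-18: 79 days.
Adoption Assistance — status part-time ✗ (requires full-time) → not eligible.
AD&D Coverage — status part-time ✓; service 79 days < 180 days ✗ → not eligible.
Unlimited PTO Program — status part-time ✓; rating 4 ≥ 3 ✓; age 31 ≥ 21 ✓; 30 hrs/wk ≥ 20 ✓ → eligible.
Equity Grant Program — status part-time ✓; service 79 days < 18 months (≈540 days) ✗ → not eligible.
Remote Work Stipend — service 79 days ≥ 45 days ✓; dept Marketing ✗ → not eligible.
Profit Sharing Plan — service 79 days < 90 days ✗ → not eligible.
RSU Program — service 79 days ≥ 2 months (≈60 days) ✓; grade IC2 < IC4 ✗ → not eligible.

Unlimited PTO Program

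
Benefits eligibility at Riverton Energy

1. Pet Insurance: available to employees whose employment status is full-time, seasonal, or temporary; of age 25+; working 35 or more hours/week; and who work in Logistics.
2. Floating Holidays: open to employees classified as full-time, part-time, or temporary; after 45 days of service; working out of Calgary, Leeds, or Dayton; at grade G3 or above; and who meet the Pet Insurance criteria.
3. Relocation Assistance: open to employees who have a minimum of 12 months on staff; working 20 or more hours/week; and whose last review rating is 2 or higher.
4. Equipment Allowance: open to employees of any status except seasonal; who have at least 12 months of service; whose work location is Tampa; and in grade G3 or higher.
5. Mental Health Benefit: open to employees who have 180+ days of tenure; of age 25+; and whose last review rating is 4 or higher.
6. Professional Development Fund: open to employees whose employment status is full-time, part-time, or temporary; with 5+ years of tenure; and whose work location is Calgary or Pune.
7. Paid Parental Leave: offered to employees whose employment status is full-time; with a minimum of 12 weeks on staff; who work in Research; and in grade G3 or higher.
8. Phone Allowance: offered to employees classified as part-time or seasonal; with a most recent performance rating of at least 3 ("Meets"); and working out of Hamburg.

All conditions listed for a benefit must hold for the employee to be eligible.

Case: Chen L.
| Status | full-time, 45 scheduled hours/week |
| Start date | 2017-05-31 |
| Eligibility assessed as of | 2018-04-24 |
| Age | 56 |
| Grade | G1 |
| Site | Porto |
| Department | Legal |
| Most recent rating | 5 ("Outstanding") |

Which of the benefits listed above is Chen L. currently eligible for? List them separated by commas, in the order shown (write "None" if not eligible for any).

Mental Health Benefit

Service from 2017-05-31 to 2018-04-24: 328 days.
Pet Insurance — status full-time ✓; age 56 ≥ 25 ✓; 45 hrs/wk ≥ 35 ✓; dept Legal ✗ → not eligible.
Floating Holidays — status full-time ✓; service 328 days ≥ 45 days ✓; site Porto ✗ (not Calgary, Leeds, or Dayton) → not eligible.
Relocation Assistance — service 328 days < 12 months (≈360 days) ✗ → not eligible.
Equipment Allowance — status full-time ✓ (not excluded); service 328 days < 12 months (≈360 days) ✗ → not eligible.
Mental Health Benefit — service 328 days ≥ 180 days ✓; age 56 ≥ 25 ✓; rating 5 ≥ 4 ✓ → eligible.
Professional Development Fund — status full-time ✓; service 328 days < 5 years (≈1825 days) ✗ → not eligible.
Paid Parental Leave — status full-time ✓; service 328 days ≥ 12 weeks (≈84 days) ✓; dept Legal ✗ → not eligible.
Phone Allowance — status full-time ✗ (requires part-time or seasonal) → not eligible.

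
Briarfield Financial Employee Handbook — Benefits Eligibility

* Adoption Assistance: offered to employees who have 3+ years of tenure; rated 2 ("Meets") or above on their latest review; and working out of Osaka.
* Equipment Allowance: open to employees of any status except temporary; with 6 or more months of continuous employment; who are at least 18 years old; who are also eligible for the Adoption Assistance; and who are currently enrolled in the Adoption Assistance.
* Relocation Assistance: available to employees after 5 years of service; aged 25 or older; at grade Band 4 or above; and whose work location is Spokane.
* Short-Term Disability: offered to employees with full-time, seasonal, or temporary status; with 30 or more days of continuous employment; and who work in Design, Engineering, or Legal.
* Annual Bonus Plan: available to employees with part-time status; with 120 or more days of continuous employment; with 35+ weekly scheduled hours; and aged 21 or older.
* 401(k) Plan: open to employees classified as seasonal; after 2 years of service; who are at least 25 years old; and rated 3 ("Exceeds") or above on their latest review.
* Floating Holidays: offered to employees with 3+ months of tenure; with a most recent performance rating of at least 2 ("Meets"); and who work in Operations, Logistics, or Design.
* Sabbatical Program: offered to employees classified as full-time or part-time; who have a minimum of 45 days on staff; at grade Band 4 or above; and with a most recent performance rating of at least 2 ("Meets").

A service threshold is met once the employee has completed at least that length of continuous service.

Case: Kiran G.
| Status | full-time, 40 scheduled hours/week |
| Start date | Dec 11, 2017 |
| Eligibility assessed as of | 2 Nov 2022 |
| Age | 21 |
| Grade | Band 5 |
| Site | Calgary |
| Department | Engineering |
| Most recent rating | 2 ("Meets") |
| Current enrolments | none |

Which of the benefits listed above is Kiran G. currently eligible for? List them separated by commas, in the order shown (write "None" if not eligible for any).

Service from Dec 11, 2017 to 2 Nov 2022: 1787 days.
Adoption Assistance — service 1787 days ≥ 3 years (≈1095 days) ✓; rating 2 ≥ 2 ✓; site Calgary ✗ (not Osaka) → not eligible.
Equipment Allowance — status full-time ✓ (not excluded); service 1787 days ≥ 6 months (≈180 days) ✓; age 21 ≥ 18 ✓; not eligible for Adoption Assistance ✗ → not eligible.
Relocation Assistance — service 1787 days < 5 years (≈1825 days) ✗ → not eligible.
Short-Term Disability — status full-time ✓; service 1787 days ≥ 30 days ✓; dept Engineering ✓ → eligible.
Annual Bonus Plan — status full-time ✗ (requires part-time) → not eligible.
401(k) Plan — status full-time ✗ (requires seasonal) → not eligible.
Floating Holidays — service 1787 days ≥ 3 months (≈90 days) ✓; rating 2 ≥ 2 ✓; dept Engineering ✗ → not eligible.
Sabbatical Program — status full-time ✓; service 1787 days ≥ 45 days ✓; grade Band 5 ≥ Band 4 ✓; rating 2 ≥ 2 ✓ → eligible.

Short-Term Disability, Sabbatical Program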